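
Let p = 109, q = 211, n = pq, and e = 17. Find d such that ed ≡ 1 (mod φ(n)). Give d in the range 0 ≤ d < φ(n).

φ(n) = (p−1)(q−1) = 108·210 = 22680.
Need d with 17·d ≡ 1 (mod 22680). Apply the extended Euclidean algorithm:
22680 = 1334×17 + 2
17 = 8×2 + 1
2 = 2×1 + 0
Back-substitute:
1 = 17 − 8·2
1 = −8·22680 + 10673·17
So 17·10673 ≡ 1 (mod 22680), hence d = 10673.

10673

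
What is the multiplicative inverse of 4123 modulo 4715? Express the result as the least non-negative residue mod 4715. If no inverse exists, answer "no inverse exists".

Apply the Euclidean algorithm to 4715 and 4123:
4715 = 1·4123 + 592
4123 = 6·592 + 571
592 = 1·571 + 21
571 = 27·21 + 4
21 = 5·4 + 1
4 = 4·1 + 0
Since gcd(4123, 4715) = 1, back-substitute to write 1 as a combination:
1 = 21 − 5·4
1 = −5·571 + 136·21
1 = 136·592 − 141·571
1 = −141·4123 + 982·592
1 = 982·4715 − 1123·4123
Thus 4123·(-1123) ≡ 1 (mod 4715); reducing, -1123 mod 4715 = 3592.

3592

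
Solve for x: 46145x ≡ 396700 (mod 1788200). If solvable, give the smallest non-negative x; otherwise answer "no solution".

3380

First find gcd(46145, 1788200):
1788200 = 38×46145 + 34690
46145 = 1×34690 + 11455
34690 = 3×11455 + 325
11455 = 35×325 + 80
325 = 4×80 + 5
80 = 16×5 + 0
gcd = 5 and 5 | 396700, so solutions exist. Divide through by 5: 9229x ≡ 79340 (mod 357640).
Now find 9229⁻¹ mod 357640:
357640 = 38×9229 + 6938
9229 = 1×6938 + 2291
6938 = 3×2291 + 65
2291 = 35×65 + 16
65 = 4×16 + 1
16 = 16×1 + 0
Back-substitute:
1 = 65 − 4·16
1 = −4·2291 + 141·65
1 = 141·6938 − 427·2291
1 = −427·9229 + 568·6938
1 = 568·357640 − 22011·9229
So 9229·(-22011) ≡ 1 (mod 357640), i.e. 9229⁻¹ ≡ 335629.
Then x ≡ 335629·79340 ≡ 3380 (mod 357640); the smallest non-negative solution is x = 3380.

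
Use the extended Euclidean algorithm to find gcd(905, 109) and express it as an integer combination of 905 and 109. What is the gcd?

Euclidean algorithm:
905 = 8*109 + 33
109 = 3*33 + 10
33 = 3*10 + 3
10 = 3*3 + 1
3 = 3*1 + 0
gcd(905, 109) = 1.
Working backward:
1 = 10 − 3·3
1 = −3·33 + 10·10
1 = 10·109 − 33·33
1 = −33·905 + 274·109
So 1 = (-33)·905 + (274)·109.

1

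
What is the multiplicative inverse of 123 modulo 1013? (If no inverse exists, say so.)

Extended Euclidean algorithm:
1013 = 8×123 + 29
123 = 4×29 + 7
29 = 4×7 + 1
7 = 7×1 + 0
gcd = 1, so the inverse exists. Back-substitute:
1 = 29 − 4·7
1 = −4·123 + 17·29
1 = 17·1013 − 140·123
So 123·(-140) ≡ 1 (mod 1013), and -140 ≡ 873 (mod 1013).

873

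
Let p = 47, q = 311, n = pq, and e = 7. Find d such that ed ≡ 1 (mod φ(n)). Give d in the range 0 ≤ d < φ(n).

φ(n) = (p−1)(q−1) = 46·310 = 14260.
Need d with 7·d ≡ 1 (mod 14260). Apply the extended Euclidean algorithm:
14260 = 2037·7 + 1
7 = 7·1 + 0
Back-substitute:
1 = 14260 − 2037·7
So 7·(-2037) ≡ 1 (mod 14260), hence d ≡ -2037 ≡ 12223 (mod 14260).

12223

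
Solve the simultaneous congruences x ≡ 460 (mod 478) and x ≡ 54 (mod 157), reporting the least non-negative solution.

Write x = 460 + 478·k. Then 478·k ≡ 54 − 460 ≡ 65 (mod 157).
Need 478⁻¹ mod 157. Extended Euclid on (157, 7):
157 = 22·7 + 3
7 = 2·3 + 1
3 = 3·1 + 0
Back-substitute:
1 = 7 − 2·3
1 = −2·157 + 45·7
478⁻¹ ≡ 45 (mod 157), so k ≡ 45·65 ≡ 99 (mod 157).
x = 460 + 478·99 = 47782.

47782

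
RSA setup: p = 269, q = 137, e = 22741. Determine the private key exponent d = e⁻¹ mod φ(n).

φ(n) = (p−1)(q−1) = 268·136 = 36448.
Need d with 22741·d ≡ 1 (mod 36448). Apply the extended Euclidean algorithm:
36448 = 1·22741 + 13707
22741 = 1·13707 + 9034
13707 = 1·9034 + 4673
9034 = 1·4673 + 4361
4673 = 1·4361 + 312
4361 = 13·312 + 305
312 = 1·305 + 7
305 = 43·7 + 4
7 = 1·4 + 3
4 = 1·3 + 1
3 = 3·1 + 0
Back-substitute:
1 = 4 − 3
1 = −7 + 2·4
1 = 2·305 − 87·7
1 = −87·312 + 89·305
1 = 89·4361 − 1244·312
1 = −1244·4673 + 1333·4361
1 = 1333·9034 − 2577·4673
1 = −2577·13707 + 3910·9034
1 = 3910·22741 − 6487·13707
1 = −6487·36448 + 10397·22741
So 22741·10397 ≡ 1 (mod 36448), hence d = 10397.

10397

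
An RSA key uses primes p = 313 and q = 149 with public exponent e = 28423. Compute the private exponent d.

40087

φ(n) = (p−1)(q−1) = 312·148 = 46176.
Need d with 28423·d ≡ 1 (mod 46176). Apply the extended Euclidean algorithm:
46176 = 1*28423 + 17753
28423 = 1*17753 + 10670
17753 = 1*10670 + 7083
10670 = 1*7083 + 3587
7083 = 1*3587 + 3496
3587 = 1*3496 + 91
3496 = 38*91 + 38
91 = 2*38 + 15
38 = 2*15 + 8
15 = 1*8 + 7
8 = 1*7 + 1
7 = 7*1 + 0
Back-substitute:
1 = 8 − 7
1 = −15 + 2·8
1 = 2·38 − 5·15
1 = −5·91 + 12·38
1 = 12·3496 − 461·91
1 = −461·3587 + 473·3496
1 = 473·7083 − 934·3587
1 = −934·10670 + 1407·7083
1 = 1407·17753 − 2341·10670
1 = −2341·28423 + 3748·17753
1 = 3748·46176 − 6089·28423
So 28423·(-6089) ≡ 1 (mod 46176), hence d ≡ -6089 ≡ 40087 (mod 46176).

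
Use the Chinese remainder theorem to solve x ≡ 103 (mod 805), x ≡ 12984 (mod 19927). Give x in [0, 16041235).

11112323

Write x = 103 + 805·k. Then 805·k ≡ 12984 − 103 ≡ 12881 (mod 19927).
Need 805⁻¹ mod 19927. Extended Euclid on (19927, 805):
19927 = 24×805 + 607
805 = 1×607 + 198
607 = 3×198 + 13
198 = 15×13 + 3
13 = 4×3 + 1
3 = 3×1 + 0
Back-substitute:
1 = 13 − 4·3
1 = −4·198 + 61·13
1 = 61·607 − 187·198
1 = −187·805 + 248·607
1 = 248·19927 − 6139·805
805⁻¹ ≡ 13788 (mod 19927), so k ≡ 13788·12881 ≡ 13804 (mod 19927).
x = 103 + 805·13804 = 11112323.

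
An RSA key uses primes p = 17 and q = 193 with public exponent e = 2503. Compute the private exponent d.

φ(n) = (p−1)(q−1) = 16·192 = 3072.
Need d with 2503·d ≡ 1 (mod 3072). Apply the extended Euclidean algorithm:
3072 = 1·2503 + 569
2503 = 4·569 + 227
569 = 2·227 + 115
227 = 1·115 + 112
115 = 1·112 + 3
112 = 37·3 + 1
3 = 3·1 + 0
Back-substitute:
1 = 112 − 37·3
1 = −37·115 + 38·112
1 = 38·227 − 75·115
1 = −75·569 + 188·227
1 = 188·2503 − 827·569
1 = −827·3072 + 1015·2503
So 2503·1015 ≡ 1 (mod 3072), hence d = 1015.

1015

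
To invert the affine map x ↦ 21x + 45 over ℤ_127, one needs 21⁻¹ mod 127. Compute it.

Run Euclid on (127, 21):
127 = 6×21 + 1
21 = 21×1 + 0
Since gcd(21, 127) = 1, back-substitute to write 1 as a combination:
1 = 127 − 6·21
Thus 21·(-6) ≡ 1 (mod 127); reducing, -6 mod 127 = 121.

121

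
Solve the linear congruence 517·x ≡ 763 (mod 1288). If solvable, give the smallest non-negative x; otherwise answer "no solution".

First find gcd(517, 1288):
1288 = 2·517 + 254
517 = 2·254 + 9
254 = 28·9 + 2
9 = 4·2 + 1
2 = 2·1 + 0
gcd = 1, so a unique solution mod 1288 exists.
Back-substitute for the Bézout coefficients:
1 = 9 − 4·2
1 = −4·254 + 113·9
1 = 113·517 − 230·254
1 = −230·1288 + 573·517
So 517·(573) ≡ 1 (mod 1288), giving 517⁻¹ ≡ 573.
x ≡ 517⁻¹·763 ≡ 573·763 ≡ 567 (mod 1288).

567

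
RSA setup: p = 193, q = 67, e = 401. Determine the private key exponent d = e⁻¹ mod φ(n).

6257

φ(n) = (p−1)(q−1) = 192·66 = 12672.
Need d with 401·d ≡ 1 (mod 12672). Apply the extended Euclidean algorithm:
12672 = 31·401 + 241
401 = 1·241 + 160
241 = 1·160 + 81
160 = 1·81 + 79
81 = 1·79 + 2
79 = 39·2 + 1
2 = 2·1 + 0
Back-substitute:
1 = 79 − 39·2
1 = −39·81 + 40·79
1 = 40·160 − 79·81
1 = −79·241 + 119·160
1 = 119·401 − 198·241
1 = −198·12672 + 6257·401
So 401·6257 ≡ 1 (mod 12672), hence d = 6257.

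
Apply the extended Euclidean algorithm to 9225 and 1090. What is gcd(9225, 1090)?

Apply Euclid's algorithm to 9225 and 1090:
9225 = 8×1090 + 505
1090 = 2×505 + 80
505 = 6×80 + 25
80 = 3×25 + 5
25 = 5×5 + 0
gcd(9225, 1090) = 5.
Working backward:
5 = 80 − 3·25
5 = −3·505 + 19·80
5 = 19·1090 − 41·505
5 = −41·9225 + 347·1090
So 5 = (-41)·9225 + (347)·1090.

5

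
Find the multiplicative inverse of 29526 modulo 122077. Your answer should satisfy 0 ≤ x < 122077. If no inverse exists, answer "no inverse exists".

49685

Extended Euclidean algorithm:
122077 = 4·29526 + 3973
29526 = 7·3973 + 1715
3973 = 2·1715 + 543
1715 = 3·543 + 86
543 = 6·86 + 27
86 = 3·27 + 5
27 = 5·5 + 2
5 = 2·2 + 1
2 = 2·1 + 0
Since gcd(29526, 122077) = 1, back-substitute to write 1 as a combination:
1 = 5 − 2·2
1 = −2·27 + 11·5
1 = 11·86 − 35·27
1 = −35·543 + 221·86
1 = 221·1715 − 698·543
1 = −698·3973 + 1617·1715
1 = 1617·29526 − 12017·3973
1 = −12017·122077 + 49685·29526
So 29526·49685 ≡ 1 (mod 122077).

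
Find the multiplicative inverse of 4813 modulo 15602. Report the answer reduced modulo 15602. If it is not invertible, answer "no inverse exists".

Extended Euclidean algorithm:
15602 = 3·4813 + 1163
4813 = 4·1163 + 161
1163 = 7·161 + 36
161 = 4·36 + 17
36 = 2·17 + 2
17 = 8·2 + 1
2 = 2·1 + 0
Since gcd(4813, 15602) = 1, back-substitute to write 1 as a combination:
1 = 17 − 8·2
1 = −8·36 + 17·17
1 = 17·161 − 76·36
1 = −76·1163 + 549·161
1 = 549·4813 − 2272·1163
1 = −2272·15602 + 7365·4813
So 4813·7365 ≡ 1 (mod 15602).

7365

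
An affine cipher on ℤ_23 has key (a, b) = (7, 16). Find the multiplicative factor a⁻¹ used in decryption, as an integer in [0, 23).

Extended Euclidean algorithm:
23 = 3·7 + 2
7 = 3·2 + 1
2 = 2·1 + 0
Since gcd(7, 23) = 1, back-substitute to write 1 as a combination:
1 = 7 − 3·2
1 = −3·23 + 10·7
So 7·10 ≡ 1 (mod 23).

10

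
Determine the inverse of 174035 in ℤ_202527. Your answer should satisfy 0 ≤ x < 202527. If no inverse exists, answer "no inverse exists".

Apply the Euclidean algorithm to 202527 and 174035:
202527 = 1*174035 + 28492
174035 = 6*28492 + 3083
28492 = 9*3083 + 745
3083 = 4*745 + 103
745 = 7*103 + 24
103 = 4*24 + 7
24 = 3*7 + 3
7 = 2*3 + 1
3 = 3*1 + 0
The gcd is 1. Working backward:
1 = 7 − 2·3
1 = −2·24 + 7·7
1 = 7·103 − 30·24
1 = −30·745 + 217·103
1 = 217·3083 − 898·745
1 = −898·28492 + 8299·3083
1 = 8299·174035 − 50692·28492
1 = −50692·202527 + 58991·174035
So 174035·58991 ≡ 1 (mod 202527).

58991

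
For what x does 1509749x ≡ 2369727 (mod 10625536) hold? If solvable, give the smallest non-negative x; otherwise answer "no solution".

6536419

First find gcd(1509749, 10625536):
10625536 = 7×1509749 + 57293
1509749 = 26×57293 + 20131
57293 = 2×20131 + 17031
20131 = 1×17031 + 3100
17031 = 5×3100 + 1531
3100 = 2×1531 + 38
1531 = 40×38 + 11
38 = 3×11 + 5
11 = 2×5 + 1
5 = 5×1 + 0
gcd = 1, so a unique solution mod 10625536 exists.
Back-substitute for the Bézout coefficients:
1 = 11 − 2·5
1 = −2·38 + 7·11
1 = 7·1531 − 282·38
1 = −282·3100 + 571·1531
1 = 571·17031 − 3137·3100
1 = −3137·20131 + 3708·17031
1 = 3708·57293 − 10553·20131
1 = −10553·1509749 + 278086·57293
1 = 278086·10625536 − 1957155·1509749
So 1509749·(-1957155) ≡ 1 (mod 10625536), giving 1509749⁻¹ ≡ 8668381.
x ≡ 1509749⁻¹·2369727 ≡ 8668381·2369727 ≡ 6536419 (mod 10625536).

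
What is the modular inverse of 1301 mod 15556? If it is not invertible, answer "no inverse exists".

11945

Extended Euclidean algorithm:
15556 = 11·1301 + 1245
1301 = 1·1245 + 56
1245 = 22·56 + 13
56 = 4·13 + 4
13 = 3·4 + 1
4 = 4·1 + 0
Since gcd(1301, 15556) = 1, back-substitute to write 1 as a combination:
1 = 13 − 3·4
1 = −3·56 + 13·13
1 = 13·1245 − 289·56
1 = −289·1301 + 302·1245
1 = 302·15556 − 3611·1301
Hence 1301⁻¹ ≡ -3611 ≡ 11945 (mod 15556).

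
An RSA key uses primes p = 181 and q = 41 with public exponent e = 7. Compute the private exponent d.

φ(n) = (p−1)(q−1) = 180·40 = 7200.
Need d with 7·d ≡ 1 (mod 7200). Apply the extended Euclidean algorithm:
7200 = 1028*7 + 4
7 = 1*4 + 3
4 = 1*3 + 1
3 = 3*1 + 0
Back-substitute:
1 = 4 − 3
1 = −7 + 2·4
1 = 2·7200 − 2057·7
So 7·(-2057) ≡ 1 (mod 7200), hence d ≡ -2057 ≡ 5143 (mod 7200).

5143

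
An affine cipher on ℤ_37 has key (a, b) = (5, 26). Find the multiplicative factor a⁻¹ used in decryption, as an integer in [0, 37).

15

gcd(37, 5) by repeated division:
37 = 7×5 + 2
5 = 2×2 + 1
2 = 2×1 + 0
gcd = 1, so the inverse exists. Back-substitute:
1 = 5 − 2·2
1 = −2·37 + 15·5
So 5·15 ≡ 1 (mod 37).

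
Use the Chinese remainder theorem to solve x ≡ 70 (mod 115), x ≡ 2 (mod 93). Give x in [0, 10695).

8465

Write x = 70 + 115·k. Then 115·k ≡ 2 − 70 ≡ 25 (mod 93).
Need 115⁻¹ mod 93. Extended Euclid on (93, 22):
93 = 4·22 + 5
22 = 4·5 + 2
5 = 2·2 + 1
2 = 2·1 + 0
Back-substitute:
1 = 5 − 2·2
1 = −2·22 + 9·5
1 = 9·93 − 38·22
115⁻¹ ≡ 55 (mod 93), so k ≡ 55·25 ≡ 73 (mod 93).
x = 70 + 115·73 = 8465.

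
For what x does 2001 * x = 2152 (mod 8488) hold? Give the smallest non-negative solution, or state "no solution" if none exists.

824

First find gcd(2001, 8488):
8488 = 4×2001 + 484
2001 = 4×484 + 65
484 = 7×65 + 29
65 = 2×29 + 7
29 = 4×7 + 1
7 = 7×1 + 0
gcd = 1, so a unique solution mod 8488 exists.
Back-substitute for the Bézout coefficients:
1 = 29 − 4·7
1 = −4·65 + 9·29
1 = 9·484 − 67·65
1 = −67·2001 + 277·484
1 = 277·8488 − 1175·2001
So 2001·(-1175) ≡ 1 (mod 8488), giving 2001⁻¹ ≡ 7313.
x ≡ 2001⁻¹·2152 ≡ 7313·2152 ≡ 824 (mod 8488).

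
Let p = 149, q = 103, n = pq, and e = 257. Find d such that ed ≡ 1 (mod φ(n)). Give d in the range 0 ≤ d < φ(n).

13745

φ(n) = (p−1)(q−1) = 148·102 = 15096.
Need d with 257·d ≡ 1 (mod 15096). Apply the extended Euclidean algorithm:
15096 = 58·257 + 190
257 = 1·190 + 67
190 = 2·67 + 56
67 = 1·56 + 11
56 = 5·11 + 1
11 = 11·1 + 0
Back-substitute:
1 = 56 − 5·11
1 = −5·67 + 6·56
1 = 6·190 − 17·67
1 = −17·257 + 23·190
1 = 23·15096 − 1351·257
So 257·(-1351) ≡ 1 (mod 15096), hence d ≡ -1351 ≡ 13745 (mod 15096).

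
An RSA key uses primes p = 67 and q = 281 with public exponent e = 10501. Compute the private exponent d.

13021

φ(n) = (p−1)(q−1) = 66·280 = 18480.
Need d with 10501·d ≡ 1 (mod 18480). Apply the extended Euclidean algorithm:
18480 = 1*10501 + 7979
10501 = 1*7979 + 2522
7979 = 3*2522 + 413
2522 = 6*413 + 44
413 = 9*44 + 17
44 = 2*17 + 10
17 = 1*10 + 7
10 = 1*7 + 3
7 = 2*3 + 1
3 = 3*1 + 0
Back-substitute:
1 = 7 − 2·3
1 = −2·10 + 3·7
1 = 3·17 − 5·10
1 = −5·44 + 13·17
1 = 13·413 − 122·44
1 = −122·2522 + 745·413
1 = 745·7979 − 2357·2522
1 = −2357·10501 + 3102·7979
1 = 3102·18480 − 5459·10501
So 10501·(-5459) ≡ 1 (mod 18480), hence d ≡ -5459 ≡ 13021 (mod 18480).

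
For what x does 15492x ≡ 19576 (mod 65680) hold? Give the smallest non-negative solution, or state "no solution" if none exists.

First find gcd(15492, 65680):
65680 = 4*15492 + 3712
15492 = 4*3712 + 644
3712 = 5*644 + 492
644 = 1*492 + 152
492 = 3*152 + 36
152 = 4*36 + 8
36 = 4*8 + 4
8 = 2*4 + 0
gcd = 4 and 4 | 19576, so solutions exist. Divide through by 4: 3873x ≡ 4894 (mod 16420).
Now find 3873⁻¹ mod 16420:
16420 = 4×3873 + 928
3873 = 4×928 + 161
928 = 5×161 + 123
161 = 1×123 + 38
123 = 3×38 + 9
38 = 4×9 + 2
9 = 4×2 + 1
2 = 2×1 + 0
Back-substitute:
1 = 9 − 4·2
1 = −4·38 + 17·9
1 = 17·123 − 55·38
1 = −55·161 + 72·123
1 = 72·928 − 415·161
1 = −415·3873 + 1732·928
1 = 1732·16420 − 7343·3873
So 3873·(-7343) ≡ 1 (mod 16420), i.e. 3873⁻¹ ≡ 9077.
Then x ≡ 9077·4894 ≡ 6738 (mod 16420); the smallest non-negative solution is x = 6738.

6738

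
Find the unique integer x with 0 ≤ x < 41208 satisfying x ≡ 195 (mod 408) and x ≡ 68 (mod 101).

Write x = 195 + 408·k. Then 408·k ≡ 68 − 195 ≡ 75 (mod 101).
Need 408⁻¹ mod 101. Extended Euclid on (101, 4):
101 = 25×4 + 1
4 = 4×1 + 0
Back-substitute:
1 = 101 − 25·4
408⁻¹ ≡ 76 (mod 101), so k ≡ 76·75 ≡ 44 (mod 101).
x = 195 + 408·44 = 18147.

18147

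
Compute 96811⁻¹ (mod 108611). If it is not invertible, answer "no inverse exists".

103926

Run Euclid on (108611, 96811):
108611 = 1×96811 + 11800
96811 = 8×11800 + 2411
11800 = 4×2411 + 2156
2411 = 1×2156 + 255
2156 = 8×255 + 116
255 = 2×116 + 23
116 = 5×23 + 1
23 = 23×1 + 0
Since gcd(96811, 108611) = 1, back-substitute to write 1 as a combination:
1 = 116 − 5·23
1 = −5·255 + 11·116
1 = 11·2156 − 93·255
1 = −93·2411 + 104·2156
1 = 104·11800 − 509·2411
1 = −509·96811 + 4176·11800
1 = 4176·108611 − 4685·96811
Hence 96811⁻¹ ≡ -4685 ≡ 103926 (mod 108611).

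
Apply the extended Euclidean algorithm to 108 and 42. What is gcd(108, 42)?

Repeated division:
108 = 2·42 + 24
42 = 1·24 + 18
24 = 1·18 + 6
18 = 3·6 + 0
gcd(108, 42) = 6.
Working backward:
6 = 24 − 18
6 = −42 + 2·24
6 = 2·108 − 5·42
So 6 = (2)·108 + (-5)·42.

6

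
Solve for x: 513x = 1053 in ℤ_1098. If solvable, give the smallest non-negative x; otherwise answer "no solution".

47

First find gcd(513, 1098):
1098 = 2*513 + 72
513 = 7*72 + 9
72 = 8*9 + 0
gcd = 9 and 9 | 1053, so solutions exist. Divide through by 9: 57x ≡ 117 (mod 122).
Now find 57⁻¹ mod 122:
122 = 2*57 + 8
57 = 7*8 + 1
8 = 8*1 + 0
Back-substitute:
1 = 57 − 7·8
1 = −7·122 + 15·57
So 57⁻¹ ≡ 15 (mod 122).
Then x ≡ 15·117 ≡ 47 (mod 122); the smallest non-negative solution is x = 47.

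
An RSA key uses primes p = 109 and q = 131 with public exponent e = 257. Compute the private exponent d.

2513

φ(n) = (p−1)(q−1) = 108·130 = 14040.
Need d with 257·d ≡ 1 (mod 14040). Apply the extended Euclidean algorithm:
14040 = 54·257 + 162
257 = 1·162 + 95
162 = 1·95 + 67
95 = 1·67 + 28
67 = 2·28 + 11
28 = 2·11 + 6
11 = 1·6 + 5
6 = 1·5 + 1
5 = 5·1 + 0
Back-substitute:
1 = 6 − 5
1 = −11 + 2·6
1 = 2·28 − 5·11
1 = −5·67 + 12·28
1 = 12·95 − 17·67
1 = −17·162 + 29·95
1 = 29·257 − 46·162
1 = −46·14040 + 2513·257
So 257·2513 ≡ 1 (mod 14040), hence d = 2513.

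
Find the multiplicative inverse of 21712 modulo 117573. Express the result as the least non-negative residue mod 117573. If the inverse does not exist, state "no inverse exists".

89344

Apply the Euclidean algorithm to 117573 and 21712:
117573 = 5*21712 + 9013
21712 = 2*9013 + 3686
9013 = 2*3686 + 1641
3686 = 2*1641 + 404
1641 = 4*404 + 25
404 = 16*25 + 4
25 = 6*4 + 1
4 = 4*1 + 0
Since gcd(21712, 117573) = 1, back-substitute to write 1 as a combination:
1 = 25 − 6·4
1 = −6·404 + 97·25
1 = 97·1641 − 394·404
1 = −394·3686 + 885·1641
1 = 885·9013 − 2164·3686
1 = −2164·21712 + 5213·9013
1 = 5213·117573 − 28229·21712
So 21712·(-28229) ≡ 1 (mod 117573), and -28229 ≡ 89344 (mod 117573).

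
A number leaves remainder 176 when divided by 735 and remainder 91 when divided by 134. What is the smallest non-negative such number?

Write x = 176 + 735·k. Then 735·k ≡ 91 − 176 ≡ 49 (mod 134).
Need 735⁻¹ mod 134. Extended Euclid on (134, 65):
134 = 2*65 + 4
65 = 16*4 + 1
4 = 4*1 + 0
Back-substitute:
1 = 65 − 16·4
1 = −16·134 + 33·65
735⁻¹ ≡ 33 (mod 134), so k ≡ 33·49 ≡ 9 (mod 134).
x = 176 + 735·9 = 6791.

6791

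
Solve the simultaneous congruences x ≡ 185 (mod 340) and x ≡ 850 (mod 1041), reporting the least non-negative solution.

203845

Write x = 185 + 340·k. Then 340·k ≡ 850 − 185 ≡ 665 (mod 1041).
Need 340⁻¹ mod 1041. Extended Euclid on (1041, 340):
1041 = 3·340 + 21
340 = 16·21 + 4
21 = 5·4 + 1
4 = 4·1 + 0
Back-substitute:
1 = 21 − 5·4
1 = −5·340 + 81·21
1 = 81·1041 − 248·340
340⁻¹ ≡ 793 (mod 1041), so k ≡ 793·665 ≡ 599 (mod 1041).
x = 185 + 340·599 = 203845.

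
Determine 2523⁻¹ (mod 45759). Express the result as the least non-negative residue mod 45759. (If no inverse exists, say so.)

no inverse exists

Compute gcd(2523, 45759):
45759 = 18·2523 + 345
2523 = 7·345 + 108
345 = 3·108 + 21
108 = 5·21 + 3
21 = 7·3 + 0
gcd(2523, 45759) = 3 ≠ 1, so 2523 has no multiplicative inverse modulo 45759.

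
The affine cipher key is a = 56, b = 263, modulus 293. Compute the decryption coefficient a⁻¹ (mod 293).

225

Run Euclid on (293, 56):
293 = 5·56 + 13
56 = 4·13 + 4
13 = 3·4 + 1
4 = 4·1 + 0
The gcd is 1. Working backward:
1 = 13 − 3·4
1 = −3·56 + 13·13
1 = 13·293 − 68·56
So 56·(-68) ≡ 1 (mod 293), and -68 ≡ 225 (mod 293).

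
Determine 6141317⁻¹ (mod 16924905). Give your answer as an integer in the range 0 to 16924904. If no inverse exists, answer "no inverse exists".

13139183

Extended Euclidean algorithm:
16924905 = 2*6141317 + 4642271
6141317 = 1*4642271 + 1499046
4642271 = 3*1499046 + 145133
1499046 = 10*145133 + 47716
145133 = 3*47716 + 1985
47716 = 24*1985 + 76
1985 = 26*76 + 9
76 = 8*9 + 4
9 = 2*4 + 1
4 = 4*1 + 0
gcd = 1, so the inverse exists. Back-substitute:
1 = 9 − 2·4
1 = −2·76 + 17·9
1 = 17·1985 − 444·76
1 = −444·47716 + 10673·1985
1 = 10673·145133 − 32463·47716
1 = −32463·1499046 + 335303·145133
1 = 335303·4642271 − 1038372·1499046
1 = −1038372·6141317 + 1373675·4642271
1 = 1373675·16924905 − 3785722·6141317
So 6141317·(-3785722) ≡ 1 (mod 16924905), and -3785722 ≡ 13139183 (mod 16924905).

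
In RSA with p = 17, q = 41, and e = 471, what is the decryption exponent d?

φ(n) = (p−1)(q−1) = 16·40 = 640.
Need d with 471·d ≡ 1 (mod 640). Apply the extended Euclidean algorithm:
640 = 1×471 + 169
471 = 2×169 + 133
169 = 1×133 + 36
133 = 3×36 + 25
36 = 1×25 + 11
25 = 2×11 + 3
11 = 3×3 + 2
3 = 1×2 + 1
2 = 2×1 + 0
Back-substitute:
1 = 3 − 2
1 = −11 + 4·3
1 = 4·25 − 9·11
1 = −9·36 + 13·25
1 = 13·133 − 48·36
1 = −48·169 + 61·133
1 = 61·471 − 170·169
1 = −170·640 + 231·471
So 471·231 ≡ 1 (mod 640), hence d = 231.

231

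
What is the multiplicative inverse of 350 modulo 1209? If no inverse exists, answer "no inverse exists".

38

Extended Euclidean algorithm:
1209 = 3×350 + 159
350 = 2×159 + 32
159 = 4×32 + 31
32 = 1×31 + 1
31 = 31×1 + 0
The gcd is 1. Working backward:
1 = 32 − 31
1 = −159 + 5·32
1 = 5·350 − 11·159
1 = −11·1209 + 38·350
So 350·38 ≡ 1 (mod 1209).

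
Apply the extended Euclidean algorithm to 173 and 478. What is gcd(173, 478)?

Repeated division:
478 = 2×173 + 132
173 = 1×132 + 41
132 = 3×41 + 9
41 = 4×9 + 5
9 = 1×5 + 4
5 = 1×4 + 1
4 = 4×1 + 0
gcd(173, 478) = 1.
Back-substituting:
1 = 5 − 4
1 = −9 + 2·5
1 = 2·41 − 9·9
1 = −9·132 + 29·41
1 = 29·173 − 38·132
1 = −38·478 + 105·173
So 1 = (-38)·478 + (105)·173.

1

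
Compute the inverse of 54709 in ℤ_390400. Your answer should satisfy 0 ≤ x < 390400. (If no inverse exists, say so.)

261789

Apply the Euclidean algorithm to 390400 and 54709:
390400 = 7×54709 + 7437
54709 = 7×7437 + 2650
7437 = 2×2650 + 2137
2650 = 1×2137 + 513
2137 = 4×513 + 85
513 = 6×85 + 3
85 = 28×3 + 1
3 = 3×1 + 0
gcd = 1, so the inverse exists. Back-substitute:
1 = 85 − 28·3
1 = −28·513 + 169·85
1 = 169·2137 − 704·513
1 = −704·2650 + 873·2137
1 = 873·7437 − 2450·2650
1 = −2450·54709 + 18023·7437
1 = 18023·390400 − 128611·54709
Thus 54709·(-128611) ≡ 1 (mod 390400); reducing, -128611 mod 390400 = 261789.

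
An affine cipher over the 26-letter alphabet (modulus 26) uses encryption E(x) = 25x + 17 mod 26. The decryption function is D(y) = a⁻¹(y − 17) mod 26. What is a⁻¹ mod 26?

Run Euclid on (26, 25):
26 = 1×25 + 1
25 = 25×1 + 0
The gcd is 1. Working backward:
1 = 26 − 25
Thus 25·(-1) ≡ 1 (mod 26); reducing, -1 mod 26 = 25.

25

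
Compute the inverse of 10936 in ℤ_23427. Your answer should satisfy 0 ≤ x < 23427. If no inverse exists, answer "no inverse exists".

919

gcd(23427, 10936) by repeated division:
23427 = 2·10936 + 1555
10936 = 7·1555 + 51
1555 = 30·51 + 25
51 = 2·25 + 1
25 = 25·1 + 0
Since gcd(10936, 23427) = 1, back-substitute to write 1 as a combination:
1 = 51 − 2·25
1 = −2·1555 + 61·51
1 = 61·10936 − 429·1555
1 = −429·23427 + 919·10936
So 10936·919 ≡ 1 (mod 23427).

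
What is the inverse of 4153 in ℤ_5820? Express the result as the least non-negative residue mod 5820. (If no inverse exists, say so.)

5017

Apply the Euclidean algorithm to 5820 and 4153:
5820 = 1*4153 + 1667
4153 = 2*1667 + 819
1667 = 2*819 + 29
819 = 28*29 + 7
29 = 4*7 + 1
7 = 7*1 + 0
gcd = 1, so the inverse exists. Back-substitute:
1 = 29 − 4·7
1 = −4·819 + 113·29
1 = 113·1667 − 230·819
1 = −230·4153 + 573·1667
1 = 573·5820 − 803·4153
So 4153·(-803) ≡ 1 (mod 5820), and -803 ≡ 5017 (mod 5820).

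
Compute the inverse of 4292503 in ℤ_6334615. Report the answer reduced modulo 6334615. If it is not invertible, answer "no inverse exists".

6168767

gcd(6334615, 4292503) by repeated division:
6334615 = 1·4292503 + 2042112
4292503 = 2·2042112 + 208279
2042112 = 9·208279 + 167601
208279 = 1·167601 + 40678
167601 = 4·40678 + 4889
40678 = 8·4889 + 1566
4889 = 3·1566 + 191
1566 = 8·191 + 38
191 = 5·38 + 1
38 = 38·1 + 0
gcd = 1, so the inverse exists. Back-substitute:
1 = 191 − 5·38
1 = −5·1566 + 41·191
1 = 41·4889 − 128·1566
1 = −128·40678 + 1065·4889
1 = 1065·167601 − 4388·40678
1 = −4388·208279 + 5453·167601
1 = 5453·2042112 − 53465·208279
1 = −53465·4292503 + 112383·2042112
1 = 112383·6334615 − 165848·4292503
So 4292503·(-165848) ≡ 1 (mod 6334615), and -165848 ≡ 6168767 (mod 6334615).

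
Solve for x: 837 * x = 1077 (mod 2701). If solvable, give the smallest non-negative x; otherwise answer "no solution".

First find gcd(837, 2701):
2701 = 3×837 + 190
837 = 4×190 + 77
190 = 2×77 + 36
77 = 2×36 + 5
36 = 7×5 + 1
5 = 5×1 + 0
gcd = 1, so a unique solution mod 2701 exists.
Back-substitute for the Bézout coefficients:
1 = 36 − 7·5
1 = −7·77 + 15·36
1 = 15·190 − 37·77
1 = −37·837 + 163·190
1 = 163·2701 − 526·837
So 837·(-526) ≡ 1 (mod 2701), giving 837⁻¹ ≡ 2175.
x ≡ 837⁻¹·1077 ≡ 2175·1077 ≡ 708 (mod 2701).

708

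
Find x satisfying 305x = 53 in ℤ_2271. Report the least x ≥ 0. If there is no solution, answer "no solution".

First find gcd(305, 2271):
2271 = 7·305 + 136
305 = 2·136 + 33
136 = 4·33 + 4
33 = 8·4 + 1
4 = 4·1 + 0
gcd = 1, so a unique solution mod 2271 exists.
Back-substitute for the Bézout coefficients:
1 = 33 − 8·4
1 = −8·136 + 33·33
1 = 33·305 − 74·136
1 = −74·2271 + 551·305
So 305·(551) ≡ 1 (mod 2271), giving 305⁻¹ ≡ 551.
x ≡ 305⁻¹·53 ≡ 551·53 ≡ 1951 (mod 2271).

1951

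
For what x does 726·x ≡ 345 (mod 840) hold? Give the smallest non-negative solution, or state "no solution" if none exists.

gcd(726, 840):
840 = 1·726 + 114
726 = 6·114 + 42
114 = 2·42 + 30
42 = 1·30 + 12
30 = 2·12 + 6
12 = 2·6 + 0
gcd = 6, but 6 ∤ 345, so the congruence has no solution.

no solution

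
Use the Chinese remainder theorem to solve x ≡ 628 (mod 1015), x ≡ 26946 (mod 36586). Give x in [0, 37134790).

Write x = 628 + 1015·k. Then 1015·k ≡ 26946 − 628 ≡ 26318 (mod 36586).
Need 1015⁻¹ mod 36586. Extended Euclid on (36586, 1015):
36586 = 36×1015 + 46
1015 = 22×46 + 3
46 = 15×3 + 1
3 = 3×1 + 0
Back-substitute:
1 = 46 − 15·3
1 = −15·1015 + 331·46
1 = 331·36586 − 11931·1015
1015⁻¹ ≡ 24655 (mod 36586), so k ≡ 24655·26318 ≡ 17580 (mod 36586).
x = 628 + 1015·17580 = 17844328.

17844328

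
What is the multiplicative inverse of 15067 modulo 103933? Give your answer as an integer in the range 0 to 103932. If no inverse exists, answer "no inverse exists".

11706

Run Euclid on (103933, 15067):
103933 = 6*15067 + 13531
15067 = 1*13531 + 1536
13531 = 8*1536 + 1243
1536 = 1*1243 + 293
1243 = 4*293 + 71
293 = 4*71 + 9
71 = 7*9 + 8
9 = 1*8 + 1
8 = 8*1 + 0
The gcd is 1. Working backward:
1 = 9 − 8
1 = −71 + 8·9
1 = 8·293 − 33·71
1 = −33·1243 + 140·293
1 = 140·1536 − 173·1243
1 = −173·13531 + 1524·1536
1 = 1524·15067 − 1697·13531
1 = −1697·103933 + 11706·15067
So 15067·11706 ≡ 1 (mod 103933).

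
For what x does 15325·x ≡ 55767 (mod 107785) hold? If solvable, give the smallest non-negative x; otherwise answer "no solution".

gcd(15325, 107785):
107785 = 7·15325 + 510
15325 = 30·510 + 25
510 = 20·25 + 10
25 = 2·10 + 5
10 = 2·5 + 0
gcd = 5, but 5 ∤ 55767, so the congruence has no solution.

no solution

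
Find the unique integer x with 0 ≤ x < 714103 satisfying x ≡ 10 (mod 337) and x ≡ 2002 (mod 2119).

91000

Write x = 10 + 337·k. Then 337·k ≡ 2002 − 10 ≡ 1992 (mod 2119).
Need 337⁻¹ mod 2119. Extended Euclid on (2119, 337):
2119 = 6·337 + 97
337 = 3·97 + 46
97 = 2·46 + 5
46 = 9·5 + 1
5 = 5·1 + 0
Back-substitute:
1 = 46 − 9·5
1 = −9·97 + 19·46
1 = 19·337 − 66·97
1 = −66·2119 + 415·337
337⁻¹ ≡ 415 (mod 2119), so k ≡ 415·1992 ≡ 270 (mod 2119).
x = 10 + 337·270 = 91000.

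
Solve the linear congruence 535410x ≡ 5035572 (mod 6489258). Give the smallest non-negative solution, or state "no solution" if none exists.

575487

First find gcd(535410, 6489258):
6489258 = 12×535410 + 64338
535410 = 8×64338 + 20706
64338 = 3×20706 + 2220
20706 = 9×2220 + 726
2220 = 3×726 + 42
726 = 17×42 + 12
42 = 3×12 + 6
12 = 2×6 + 0
gcd = 6 and 6 | 5035572, so solutions exist. Divide through by 6: 89235x ≡ 839262 (mod 1081543).
Now find 89235⁻¹ mod 1081543:
1081543 = 12*89235 + 10723
89235 = 8*10723 + 3451
10723 = 3*3451 + 370
3451 = 9*370 + 121
370 = 3*121 + 7
121 = 17*7 + 2
7 = 3*2 + 1
2 = 2*1 + 0
Back-substitute:
1 = 7 − 3·2
1 = −3·121 + 52·7
1 = 52·370 − 159·121
1 = −159·3451 + 1483·370
1 = 1483·10723 − 4608·3451
1 = −4608·89235 + 38347·10723
1 = 38347·1081543 − 464772·89235
So 89235·(-464772) ≡ 1 (mod 1081543), i.e. 89235⁻¹ ≡ 616771.
Then x ≡ 616771·839262 ≡ 575487 (mod 1081543); the smallest non-negative solution is x = 575487.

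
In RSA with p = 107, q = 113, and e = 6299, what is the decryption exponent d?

9043

φ(n) = (p−1)(q−1) = 106·112 = 11872.
Need d with 6299·d ≡ 1 (mod 11872). Apply the extended Euclidean algorithm:
11872 = 1×6299 + 5573
6299 = 1×5573 + 726
5573 = 7×726 + 491
726 = 1×491 + 235
491 = 2×235 + 21
235 = 11×21 + 4
21 = 5×4 + 1
4 = 4×1 + 0
Back-substitute:
1 = 21 − 5·4
1 = −5·235 + 56·21
1 = 56·491 − 117·235
1 = −117·726 + 173·491
1 = 173·5573 − 1328·726
1 = −1328·6299 + 1501·5573
1 = 1501·11872 − 2829·6299
So 6299·(-2829) ≡ 1 (mod 11872), hence d ≡ -2829 ≡ 9043 (mod 11872).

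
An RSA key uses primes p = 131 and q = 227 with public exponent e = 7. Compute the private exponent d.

25183

φ(n) = (p−1)(q−1) = 130·226 = 29380.
Need d with 7·d ≡ 1 (mod 29380). Apply the extended Euclidean algorithm:
29380 = 4197·7 + 1
7 = 7·1 + 0
Back-substitute:
1 = 29380 − 4197·7
So 7·(-4197) ≡ 1 (mod 29380), hence d ≡ -4197 ≡ 25183 (mod 29380).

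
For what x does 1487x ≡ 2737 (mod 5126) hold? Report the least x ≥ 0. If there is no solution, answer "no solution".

3387

First find gcd(1487, 5126):
5126 = 3·1487 + 665
1487 = 2·665 + 157
665 = 4·157 + 37
157 = 4·37 + 9
37 = 4·9 + 1
9 = 9·1 + 0
gcd = 1, so a unique solution mod 5126 exists.
Back-substitute for the Bézout coefficients:
1 = 37 − 4·9
1 = −4·157 + 17·37
1 = 17·665 − 72·157
1 = −72·1487 + 161·665
1 = 161·5126 − 555·1487
So 1487·(-555) ≡ 1 (mod 5126), giving 1487⁻¹ ≡ 4571.
x ≡ 1487⁻¹·2737 ≡ 4571·2737 ≡ 3387 (mod 5126).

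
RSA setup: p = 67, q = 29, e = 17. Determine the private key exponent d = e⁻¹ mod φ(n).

φ(n) = (p−1)(q−1) = 66·28 = 1848.
Need d with 17·d ≡ 1 (mod 1848). Apply the extended Euclidean algorithm:
1848 = 108×17 + 12
17 = 1×12 + 5
12 = 2×5 + 2
5 = 2×2 + 1
2 = 2×1 + 0
Back-substitute:
1 = 5 − 2·2
1 = −2·12 + 5·5
1 = 5·17 − 7·12
1 = −7·1848 + 761·17
So 17·761 ≡ 1 (mod 1848), hence d = 761.

761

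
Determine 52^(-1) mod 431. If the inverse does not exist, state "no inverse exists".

Run Euclid on (431, 52):
431 = 8·52 + 15
52 = 3·15 + 7
15 = 2·7 + 1
7 = 7·1 + 0
Since gcd(52, 431) = 1, back-substitute to write 1 as a combination:
1 = 15 − 2·7
1 = −2·52 + 7·15
1 = 7·431 − 58·52
Thus 52·(-58) ≡ 1 (mod 431); reducing, -58 mod 431 = 373.

373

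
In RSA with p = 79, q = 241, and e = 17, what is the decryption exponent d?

φ(n) = (p−1)(q−1) = 78·240 = 18720.
Need d with 17·d ≡ 1 (mod 18720). Apply the extended Euclidean algorithm:
18720 = 1101×17 + 3
17 = 5×3 + 2
3 = 1×2 + 1
2 = 2×1 + 0
Back-substitute:
1 = 3 − 2
1 = −17 + 6·3
1 = 6·18720 − 6607·17
So 17·(-6607) ≡ 1 (mod 18720), hence d ≡ -6607 ≡ 12113 (mod 18720).

12113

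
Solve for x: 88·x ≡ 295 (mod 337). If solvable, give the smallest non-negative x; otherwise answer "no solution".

First find gcd(88, 337):
337 = 3*88 + 73
88 = 1*73 + 15
73 = 4*15 + 13
15 = 1*13 + 2
13 = 6*2 + 1
2 = 2*1 + 0
gcd = 1, so a unique solution mod 337 exists.
Back-substitute for the Bézout coefficients:
1 = 13 − 6·2
1 = −6·15 + 7·13
1 = 7·73 − 34·15
1 = −34·88 + 41·73
1 = 41·337 − 157·88
So 88·(-157) ≡ 1 (mod 337), giving 88⁻¹ ≡ 180.
x ≡ 88⁻¹·295 ≡ 180·295 ≡ 191 (mod 337).

191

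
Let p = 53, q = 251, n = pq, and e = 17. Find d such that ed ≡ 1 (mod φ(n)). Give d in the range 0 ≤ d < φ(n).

5353

φ(n) = (p−1)(q−1) = 52·250 = 13000.
Need d with 17·d ≡ 1 (mod 13000). Apply the extended Euclidean algorithm:
13000 = 764×17 + 12
17 = 1×12 + 5
12 = 2×5 + 2
5 = 2×2 + 1
2 = 2×1 + 0
Back-substitute:
1 = 5 − 2·2
1 = −2·12 + 5·5
1 = 5·17 − 7·12
1 = −7·13000 + 5353·17
So 17·5353 ≡ 1 (mod 13000), hence d = 5353.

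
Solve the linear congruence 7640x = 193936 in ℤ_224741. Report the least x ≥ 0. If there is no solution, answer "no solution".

165463

First find gcd(7640, 224741):
224741 = 29·7640 + 3181
7640 = 2·3181 + 1278
3181 = 2·1278 + 625
1278 = 2·625 + 28
625 = 22·28 + 9
28 = 3·9 + 1
9 = 9·1 + 0
gcd = 1, so a unique solution mod 224741 exists.
Back-substitute for the Bézout coefficients:
1 = 28 − 3·9
1 = −3·625 + 67·28
1 = 67·1278 − 137·625
1 = −137·3181 + 341·1278
1 = 341·7640 − 819·3181
1 = −819·224741 + 24092·7640
So 7640·(24092) ≡ 1 (mod 224741), giving 7640⁻¹ ≡ 24092.
x ≡ 7640⁻¹·193936 ≡ 24092·193936 ≡ 165463 (mod 224741).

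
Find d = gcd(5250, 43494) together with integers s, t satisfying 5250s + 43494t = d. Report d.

6

Apply Euclid's algorithm to 43494 and 5250:
43494 = 8*5250 + 1494
5250 = 3*1494 + 768
1494 = 1*768 + 726
768 = 1*726 + 42
726 = 17*42 + 12
42 = 3*12 + 6
12 = 2*6 + 0
gcd(5250, 43494) = 6.
Express as a combination:
6 = 42 − 3·12
6 = −3·726 + 52·42
6 = 52·768 − 55·726
6 = −55·1494 + 107·768
6 = 107·5250 − 376·1494
6 = −376·43494 + 3115·5250
So 6 = (-376)·43494 + (3115)·5250.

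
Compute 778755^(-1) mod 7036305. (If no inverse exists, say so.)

no inverse exists

Euclidean algorithm on 7036305, 778755:
7036305 = 9×778755 + 27510
778755 = 28×27510 + 8475
27510 = 3×8475 + 2085
8475 = 4×2085 + 135
2085 = 15×135 + 60
135 = 2×60 + 15
60 = 4×15 + 0
Since gcd = 15 > 1, 778755 is not a unit mod 7036305.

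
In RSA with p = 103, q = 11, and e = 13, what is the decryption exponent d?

φ(n) = (p−1)(q−1) = 102·10 = 1020.
Need d with 13·d ≡ 1 (mod 1020). Apply the extended Euclidean algorithm:
1020 = 78·13 + 6
13 = 2·6 + 1
6 = 6·1 + 0
Back-substitute:
1 = 13 − 2·6
1 = −2·1020 + 157·13
So 13·157 ≡ 1 (mod 1020), hence d = 157.

157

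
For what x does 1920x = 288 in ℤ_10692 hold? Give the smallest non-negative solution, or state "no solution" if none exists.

First find gcd(1920, 10692):
10692 = 5·1920 + 1092
1920 = 1·1092 + 828
1092 = 1·828 + 264
828 = 3·264 + 36
264 = 7·36 + 12
36 = 3·12 + 0
gcd = 12 and 12 | 288, so solutions exist. Divide through by 12: 160x ≡ 24 (mod 891).
Now find 160⁻¹ mod 891:
891 = 5*160 + 91
160 = 1*91 + 69
91 = 1*69 + 22
69 = 3*22 + 3
22 = 7*3 + 1
3 = 3*1 + 0
Back-substitute:
1 = 22 − 7·3
1 = −7·69 + 22·22
1 = 22·91 − 29·69
1 = −29·160 + 51·91
1 = 51·891 − 284·160
So 160·(-284) ≡ 1 (mod 891), i.e. 160⁻¹ ≡ 607.
Then x ≡ 607·24 ≡ 312 (mod 891); the smallest non-negative solution is x = 312.

312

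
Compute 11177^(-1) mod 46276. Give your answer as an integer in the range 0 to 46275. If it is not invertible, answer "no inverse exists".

45125

Run Euclid on (46276, 11177):
46276 = 4*11177 + 1568
11177 = 7*1568 + 201
1568 = 7*201 + 161
201 = 1*161 + 40
161 = 4*40 + 1
40 = 40*1 + 0
Since gcd(11177, 46276) = 1, back-substitute to write 1 as a combination:
1 = 161 − 4·40
1 = −4·201 + 5·161
1 = 5·1568 − 39·201
1 = −39·11177 + 278·1568
1 = 278·46276 − 1151·11177
Thus 11177·(-1151) ≡ 1 (mod 46276); reducing, -1151 mod 46276 = 45125.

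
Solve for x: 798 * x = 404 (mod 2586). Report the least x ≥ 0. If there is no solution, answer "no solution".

gcd(798, 2586):
2586 = 3·798 + 192
798 = 4·192 + 30
192 = 6·30 + 12
30 = 2·12 + 6
12 = 2·6 + 0
gcd = 6, but 6 ∤ 404, so the congruence has no solution.

no solution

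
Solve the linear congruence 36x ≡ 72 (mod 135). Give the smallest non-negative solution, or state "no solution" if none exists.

2

First find gcd(36, 135):
135 = 3*36 + 27
36 = 1*27 + 9
27 = 3*9 + 0
gcd = 9 and 9 | 72, so solutions exist. Divide through by 9: 4x ≡ 8 (mod 15).
Now find 4⁻¹ mod 15:
15 = 3*4 + 3
4 = 1*3 + 1
3 = 3*1 + 0
Back-substitute:
1 = 4 − 3
1 = −15 + 4·4
So 4⁻¹ ≡ 4 (mod 15).
Then x ≡ 4·8 ≡ 2 (mod 15); the smallest non-negative solution is x = 2.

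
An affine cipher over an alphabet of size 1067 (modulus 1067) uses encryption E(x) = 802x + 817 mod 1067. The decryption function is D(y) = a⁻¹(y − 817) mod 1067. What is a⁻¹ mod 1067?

153

Apply the Euclidean algorithm to 1067 and 802:
1067 = 1×802 + 265
802 = 3×265 + 7
265 = 37×7 + 6
7 = 1×6 + 1
6 = 6×1 + 0
gcd = 1, so the inverse exists. Back-substitute:
1 = 7 − 6
1 = −265 + 38·7
1 = 38·802 − 115·265
1 = −115·1067 + 153·802
So 802·153 ≡ 1 (mod 1067).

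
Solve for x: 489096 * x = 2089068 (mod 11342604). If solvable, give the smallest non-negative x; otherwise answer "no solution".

219182

First find gcd(489096, 11342604):
11342604 = 23×489096 + 93396
489096 = 5×93396 + 22116
93396 = 4×22116 + 4932
22116 = 4×4932 + 2388
4932 = 2×2388 + 156
2388 = 15×156 + 48
156 = 3×48 + 12
48 = 4×12 + 0
gcd = 12 and 12 | 2089068, so solutions exist. Divide through by 12: 40758x ≡ 174089 (mod 945217).
Now find 40758⁻¹ mod 945217:
945217 = 23*40758 + 7783
40758 = 5*7783 + 1843
7783 = 4*1843 + 411
1843 = 4*411 + 199
411 = 2*199 + 13
199 = 15*13 + 4
13 = 3*4 + 1
4 = 4*1 + 0
Back-substitute:
1 = 13 − 3·4
1 = −3·199 + 46·13
1 = 46·411 − 95·199
1 = −95·1843 + 426·411
1 = 426·7783 − 1799·1843
1 = −1799·40758 + 9421·7783
1 = 9421·945217 − 218482·40758
So 40758·(-218482) ≡ 1 (mod 945217), i.e. 40758⁻¹ ≡ 726735.
Then x ≡ 726735·174089 ≡ 219182 (mod 945217); the smallest non-negative solution is x = 219182.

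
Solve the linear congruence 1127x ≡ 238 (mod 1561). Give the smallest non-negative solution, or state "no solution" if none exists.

57

First find gcd(1127, 1561):
1561 = 1·1127 + 434
1127 = 2·434 + 259
434 = 1·259 + 175
259 = 1·175 + 84
175 = 2·84 + 7
84 = 12·7 + 0
gcd = 7 and 7 | 238, so solutions exist. Divide through by 7: 161x ≡ 34 (mod 223).
Now find 161⁻¹ mod 223:
223 = 1*161 + 62
161 = 2*62 + 37
62 = 1*37 + 25
37 = 1*25 + 12
25 = 2*12 + 1
12 = 12*1 + 0
Back-substitute:
1 = 25 − 2·12
1 = −2·37 + 3·25
1 = 3·62 − 5·37
1 = −5·161 + 13·62
1 = 13·223 − 18·161
So 161·(-18) ≡ 1 (mod 223), i.e. 161⁻¹ ≡ 205.
Then x ≡ 205·34 ≡ 57 (mod 223); the smallest non-negative solution is x = 57.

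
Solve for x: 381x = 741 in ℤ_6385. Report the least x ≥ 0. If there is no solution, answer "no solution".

2566

First find gcd(381, 6385):
6385 = 16*381 + 289
381 = 1*289 + 92
289 = 3*92 + 13
92 = 7*13 + 1
13 = 13*1 + 0
gcd = 1, so a unique solution mod 6385 exists.
Back-substitute for the Bézout coefficients:
1 = 92 − 7·13
1 = −7·289 + 22·92
1 = 22·381 − 29·289
1 = −29·6385 + 486·381
So 381·(486) ≡ 1 (mod 6385), giving 381⁻¹ ≡ 486.
x ≡ 381⁻¹·741 ≡ 486·741 ≡ 2566 (mod 6385).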